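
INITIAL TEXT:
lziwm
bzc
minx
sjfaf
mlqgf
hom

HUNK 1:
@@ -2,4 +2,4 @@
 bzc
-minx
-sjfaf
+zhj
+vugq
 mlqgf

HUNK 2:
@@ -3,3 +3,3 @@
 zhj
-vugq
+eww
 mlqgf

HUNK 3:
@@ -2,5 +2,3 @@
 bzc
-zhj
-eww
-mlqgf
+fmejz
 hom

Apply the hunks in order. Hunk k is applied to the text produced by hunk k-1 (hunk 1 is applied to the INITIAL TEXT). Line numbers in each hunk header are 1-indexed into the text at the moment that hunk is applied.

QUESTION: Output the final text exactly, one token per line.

Answer: lziwm
bzc
fmejz
hom

Derivation:
Hunk 1: at line 2 remove [minx,sjfaf] add [zhj,vugq] -> 6 lines: lziwm bzc zhj vugq mlqgf hom
Hunk 2: at line 3 remove [vugq] add [eww] -> 6 lines: lziwm bzc zhj eww mlqgf hom
Hunk 3: at line 2 remove [zhj,eww,mlqgf] add [fmejz] -> 4 lines: lziwm bzc fmejz hom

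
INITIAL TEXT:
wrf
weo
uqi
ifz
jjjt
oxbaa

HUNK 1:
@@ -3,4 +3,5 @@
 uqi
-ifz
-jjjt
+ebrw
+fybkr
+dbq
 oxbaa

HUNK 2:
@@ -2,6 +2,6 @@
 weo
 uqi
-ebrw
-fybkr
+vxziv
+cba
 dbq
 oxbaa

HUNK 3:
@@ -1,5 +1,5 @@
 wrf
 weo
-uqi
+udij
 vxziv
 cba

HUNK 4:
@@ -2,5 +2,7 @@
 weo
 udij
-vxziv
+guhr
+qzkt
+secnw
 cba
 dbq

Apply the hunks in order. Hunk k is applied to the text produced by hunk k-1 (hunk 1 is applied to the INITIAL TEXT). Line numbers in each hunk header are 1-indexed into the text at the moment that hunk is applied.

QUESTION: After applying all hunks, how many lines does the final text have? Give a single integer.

Hunk 1: at line 3 remove [ifz,jjjt] add [ebrw,fybkr,dbq] -> 7 lines: wrf weo uqi ebrw fybkr dbq oxbaa
Hunk 2: at line 2 remove [ebrw,fybkr] add [vxziv,cba] -> 7 lines: wrf weo uqi vxziv cba dbq oxbaa
Hunk 3: at line 1 remove [uqi] add [udij] -> 7 lines: wrf weo udij vxziv cba dbq oxbaa
Hunk 4: at line 2 remove [vxziv] add [guhr,qzkt,secnw] -> 9 lines: wrf weo udij guhr qzkt secnw cba dbq oxbaa
Final line count: 9

Answer: 9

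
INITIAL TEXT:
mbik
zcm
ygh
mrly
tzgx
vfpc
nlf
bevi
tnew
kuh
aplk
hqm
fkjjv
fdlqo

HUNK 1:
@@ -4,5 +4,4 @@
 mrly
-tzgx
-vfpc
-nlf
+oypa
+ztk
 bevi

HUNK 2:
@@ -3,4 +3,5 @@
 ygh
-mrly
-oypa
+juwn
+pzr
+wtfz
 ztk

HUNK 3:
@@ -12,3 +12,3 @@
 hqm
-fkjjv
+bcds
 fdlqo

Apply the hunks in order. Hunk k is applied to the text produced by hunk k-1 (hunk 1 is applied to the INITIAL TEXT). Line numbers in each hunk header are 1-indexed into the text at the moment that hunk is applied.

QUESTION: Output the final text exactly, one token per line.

Hunk 1: at line 4 remove [tzgx,vfpc,nlf] add [oypa,ztk] -> 13 lines: mbik zcm ygh mrly oypa ztk bevi tnew kuh aplk hqm fkjjv fdlqo
Hunk 2: at line 3 remove [mrly,oypa] add [juwn,pzr,wtfz] -> 14 lines: mbik zcm ygh juwn pzr wtfz ztk bevi tnew kuh aplk hqm fkjjv fdlqo
Hunk 3: at line 12 remove [fkjjv] add [bcds] -> 14 lines: mbik zcm ygh juwn pzr wtfz ztk bevi tnew kuh aplk hqm bcds fdlqo

Answer: mbik
zcm
ygh
juwn
pzr
wtfz
ztk
bevi
tnew
kuh
aplk
hqm
bcds
fdlqo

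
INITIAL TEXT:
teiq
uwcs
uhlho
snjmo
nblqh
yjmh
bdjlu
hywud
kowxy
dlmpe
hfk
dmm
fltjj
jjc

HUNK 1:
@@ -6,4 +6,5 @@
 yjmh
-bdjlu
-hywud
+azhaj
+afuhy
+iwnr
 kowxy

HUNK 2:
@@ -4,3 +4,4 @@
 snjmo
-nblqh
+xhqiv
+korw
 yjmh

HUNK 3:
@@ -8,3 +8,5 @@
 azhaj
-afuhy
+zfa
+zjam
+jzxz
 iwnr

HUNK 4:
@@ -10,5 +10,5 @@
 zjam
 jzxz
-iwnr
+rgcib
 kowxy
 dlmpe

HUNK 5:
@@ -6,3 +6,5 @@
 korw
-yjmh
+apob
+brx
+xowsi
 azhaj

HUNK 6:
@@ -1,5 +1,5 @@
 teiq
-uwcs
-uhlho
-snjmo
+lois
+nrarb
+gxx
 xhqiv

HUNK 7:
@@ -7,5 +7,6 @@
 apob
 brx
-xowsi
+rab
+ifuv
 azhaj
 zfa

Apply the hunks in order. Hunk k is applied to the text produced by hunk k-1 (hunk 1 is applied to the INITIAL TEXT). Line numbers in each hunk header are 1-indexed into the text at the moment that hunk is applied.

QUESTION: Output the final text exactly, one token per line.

Answer: teiq
lois
nrarb
gxx
xhqiv
korw
apob
brx
rab
ifuv
azhaj
zfa
zjam
jzxz
rgcib
kowxy
dlmpe
hfk
dmm
fltjj
jjc

Derivation:
Hunk 1: at line 6 remove [bdjlu,hywud] add [azhaj,afuhy,iwnr] -> 15 lines: teiq uwcs uhlho snjmo nblqh yjmh azhaj afuhy iwnr kowxy dlmpe hfk dmm fltjj jjc
Hunk 2: at line 4 remove [nblqh] add [xhqiv,korw] -> 16 lines: teiq uwcs uhlho snjmo xhqiv korw yjmh azhaj afuhy iwnr kowxy dlmpe hfk dmm fltjj jjc
Hunk 3: at line 8 remove [afuhy] add [zfa,zjam,jzxz] -> 18 lines: teiq uwcs uhlho snjmo xhqiv korw yjmh azhaj zfa zjam jzxz iwnr kowxy dlmpe hfk dmm fltjj jjc
Hunk 4: at line 10 remove [iwnr] add [rgcib] -> 18 lines: teiq uwcs uhlho snjmo xhqiv korw yjmh azhaj zfa zjam jzxz rgcib kowxy dlmpe hfk dmm fltjj jjc
Hunk 5: at line 6 remove [yjmh] add [apob,brx,xowsi] -> 20 lines: teiq uwcs uhlho snjmo xhqiv korw apob brx xowsi azhaj zfa zjam jzxz rgcib kowxy dlmpe hfk dmm fltjj jjc
Hunk 6: at line 1 remove [uwcs,uhlho,snjmo] add [lois,nrarb,gxx] -> 20 lines: teiq lois nrarb gxx xhqiv korw apob brx xowsi azhaj zfa zjam jzxz rgcib kowxy dlmpe hfk dmm fltjj jjc
Hunk 7: at line 7 remove [xowsi] add [rab,ifuv] -> 21 lines: teiq lois nrarb gxx xhqiv korw apob brx rab ifuv azhaj zfa zjam jzxz rgcib kowxy dlmpe hfk dmm fltjj jjc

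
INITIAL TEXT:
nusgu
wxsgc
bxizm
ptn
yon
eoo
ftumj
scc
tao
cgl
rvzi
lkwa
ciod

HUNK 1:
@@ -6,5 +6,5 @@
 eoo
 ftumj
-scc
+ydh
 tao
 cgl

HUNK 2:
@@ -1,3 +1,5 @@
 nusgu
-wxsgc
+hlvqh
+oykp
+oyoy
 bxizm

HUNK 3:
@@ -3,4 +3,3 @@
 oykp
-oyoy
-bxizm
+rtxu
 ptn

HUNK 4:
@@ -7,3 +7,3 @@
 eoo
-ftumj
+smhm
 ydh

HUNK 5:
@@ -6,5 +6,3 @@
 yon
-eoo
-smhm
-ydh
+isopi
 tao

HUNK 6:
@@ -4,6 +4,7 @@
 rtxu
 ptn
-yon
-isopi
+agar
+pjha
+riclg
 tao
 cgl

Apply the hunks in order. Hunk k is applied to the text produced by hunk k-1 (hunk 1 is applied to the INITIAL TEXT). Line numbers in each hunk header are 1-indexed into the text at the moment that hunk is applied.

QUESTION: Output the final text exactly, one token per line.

Hunk 1: at line 6 remove [scc] add [ydh] -> 13 lines: nusgu wxsgc bxizm ptn yon eoo ftumj ydh tao cgl rvzi lkwa ciod
Hunk 2: at line 1 remove [wxsgc] add [hlvqh,oykp,oyoy] -> 15 lines: nusgu hlvqh oykp oyoy bxizm ptn yon eoo ftumj ydh tao cgl rvzi lkwa ciod
Hunk 3: at line 3 remove [oyoy,bxizm] add [rtxu] -> 14 lines: nusgu hlvqh oykp rtxu ptn yon eoo ftumj ydh tao cgl rvzi lkwa ciod
Hunk 4: at line 7 remove [ftumj] add [smhm] -> 14 lines: nusgu hlvqh oykp rtxu ptn yon eoo smhm ydh tao cgl rvzi lkwa ciod
Hunk 5: at line 6 remove [eoo,smhm,ydh] add [isopi] -> 12 lines: nusgu hlvqh oykp rtxu ptn yon isopi tao cgl rvzi lkwa ciod
Hunk 6: at line 4 remove [yon,isopi] add [agar,pjha,riclg] -> 13 lines: nusgu hlvqh oykp rtxu ptn agar pjha riclg tao cgl rvzi lkwa ciod

Answer: nusgu
hlvqh
oykp
rtxu
ptn
agar
pjha
riclg
tao
cgl
rvzi
lkwa
ciod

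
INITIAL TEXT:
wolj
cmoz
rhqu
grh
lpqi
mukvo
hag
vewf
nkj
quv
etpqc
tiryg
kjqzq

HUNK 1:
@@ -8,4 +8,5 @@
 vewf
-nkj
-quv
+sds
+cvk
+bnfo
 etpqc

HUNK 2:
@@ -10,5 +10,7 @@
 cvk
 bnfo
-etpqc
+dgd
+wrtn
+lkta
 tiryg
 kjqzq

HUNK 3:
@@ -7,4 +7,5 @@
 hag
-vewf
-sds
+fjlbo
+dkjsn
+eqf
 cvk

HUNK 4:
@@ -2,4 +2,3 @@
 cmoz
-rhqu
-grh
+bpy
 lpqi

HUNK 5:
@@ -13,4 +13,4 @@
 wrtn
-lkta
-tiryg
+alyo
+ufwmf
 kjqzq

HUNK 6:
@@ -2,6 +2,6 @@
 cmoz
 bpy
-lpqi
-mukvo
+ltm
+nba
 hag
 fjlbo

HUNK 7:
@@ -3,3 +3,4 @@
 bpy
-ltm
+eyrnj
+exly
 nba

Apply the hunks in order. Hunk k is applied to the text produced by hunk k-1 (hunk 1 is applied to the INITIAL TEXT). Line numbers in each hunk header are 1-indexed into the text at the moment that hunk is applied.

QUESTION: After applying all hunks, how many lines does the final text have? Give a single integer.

Answer: 17

Derivation:
Hunk 1: at line 8 remove [nkj,quv] add [sds,cvk,bnfo] -> 14 lines: wolj cmoz rhqu grh lpqi mukvo hag vewf sds cvk bnfo etpqc tiryg kjqzq
Hunk 2: at line 10 remove [etpqc] add [dgd,wrtn,lkta] -> 16 lines: wolj cmoz rhqu grh lpqi mukvo hag vewf sds cvk bnfo dgd wrtn lkta tiryg kjqzq
Hunk 3: at line 7 remove [vewf,sds] add [fjlbo,dkjsn,eqf] -> 17 lines: wolj cmoz rhqu grh lpqi mukvo hag fjlbo dkjsn eqf cvk bnfo dgd wrtn lkta tiryg kjqzq
Hunk 4: at line 2 remove [rhqu,grh] add [bpy] -> 16 lines: wolj cmoz bpy lpqi mukvo hag fjlbo dkjsn eqf cvk bnfo dgd wrtn lkta tiryg kjqzq
Hunk 5: at line 13 remove [lkta,tiryg] add [alyo,ufwmf] -> 16 lines: wolj cmoz bpy lpqi mukvo hag fjlbo dkjsn eqf cvk bnfo dgd wrtn alyo ufwmf kjqzq
Hunk 6: at line 2 remove [lpqi,mukvo] add [ltm,nba] -> 16 lines: wolj cmoz bpy ltm nba hag fjlbo dkjsn eqf cvk bnfo dgd wrtn alyo ufwmf kjqzq
Hunk 7: at line 3 remove [ltm] add [eyrnj,exly] -> 17 lines: wolj cmoz bpy eyrnj exly nba hag fjlbo dkjsn eqf cvk bnfo dgd wrtn alyo ufwmf kjqzq
Final line count: 17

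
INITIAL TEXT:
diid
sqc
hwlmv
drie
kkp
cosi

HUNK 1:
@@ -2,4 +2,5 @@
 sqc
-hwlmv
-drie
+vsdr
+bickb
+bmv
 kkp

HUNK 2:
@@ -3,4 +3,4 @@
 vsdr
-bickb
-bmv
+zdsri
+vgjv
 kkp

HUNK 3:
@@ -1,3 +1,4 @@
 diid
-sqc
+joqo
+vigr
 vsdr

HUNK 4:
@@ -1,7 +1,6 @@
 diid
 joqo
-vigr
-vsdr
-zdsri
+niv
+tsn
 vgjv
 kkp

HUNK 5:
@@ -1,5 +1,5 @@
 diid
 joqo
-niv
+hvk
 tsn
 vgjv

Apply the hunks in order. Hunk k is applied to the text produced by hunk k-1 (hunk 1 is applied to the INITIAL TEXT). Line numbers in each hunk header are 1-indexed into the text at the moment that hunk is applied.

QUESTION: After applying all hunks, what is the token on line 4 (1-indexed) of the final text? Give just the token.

Hunk 1: at line 2 remove [hwlmv,drie] add [vsdr,bickb,bmv] -> 7 lines: diid sqc vsdr bickb bmv kkp cosi
Hunk 2: at line 3 remove [bickb,bmv] add [zdsri,vgjv] -> 7 lines: diid sqc vsdr zdsri vgjv kkp cosi
Hunk 3: at line 1 remove [sqc] add [joqo,vigr] -> 8 lines: diid joqo vigr vsdr zdsri vgjv kkp cosi
Hunk 4: at line 1 remove [vigr,vsdr,zdsri] add [niv,tsn] -> 7 lines: diid joqo niv tsn vgjv kkp cosi
Hunk 5: at line 1 remove [niv] add [hvk] -> 7 lines: diid joqo hvk tsn vgjv kkp cosi
Final line 4: tsn

Answer: tsn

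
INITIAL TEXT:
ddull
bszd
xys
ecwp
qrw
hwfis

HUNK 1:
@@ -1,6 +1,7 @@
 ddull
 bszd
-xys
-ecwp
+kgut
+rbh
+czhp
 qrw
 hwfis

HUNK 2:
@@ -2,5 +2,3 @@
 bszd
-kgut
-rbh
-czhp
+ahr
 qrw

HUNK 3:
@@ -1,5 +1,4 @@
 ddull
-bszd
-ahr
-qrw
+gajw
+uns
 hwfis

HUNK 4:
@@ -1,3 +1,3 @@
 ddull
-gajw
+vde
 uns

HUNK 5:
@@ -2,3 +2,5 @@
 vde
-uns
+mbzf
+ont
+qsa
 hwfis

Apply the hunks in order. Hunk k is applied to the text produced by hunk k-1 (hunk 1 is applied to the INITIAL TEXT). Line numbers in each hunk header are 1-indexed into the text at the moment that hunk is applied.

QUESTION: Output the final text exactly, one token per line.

Hunk 1: at line 1 remove [xys,ecwp] add [kgut,rbh,czhp] -> 7 lines: ddull bszd kgut rbh czhp qrw hwfis
Hunk 2: at line 2 remove [kgut,rbh,czhp] add [ahr] -> 5 lines: ddull bszd ahr qrw hwfis
Hunk 3: at line 1 remove [bszd,ahr,qrw] add [gajw,uns] -> 4 lines: ddull gajw uns hwfis
Hunk 4: at line 1 remove [gajw] add [vde] -> 4 lines: ddull vde uns hwfis
Hunk 5: at line 2 remove [uns] add [mbzf,ont,qsa] -> 6 lines: ddull vde mbzf ont qsa hwfis

Answer: ddull
vde
mbzf
ont
qsa
hwfis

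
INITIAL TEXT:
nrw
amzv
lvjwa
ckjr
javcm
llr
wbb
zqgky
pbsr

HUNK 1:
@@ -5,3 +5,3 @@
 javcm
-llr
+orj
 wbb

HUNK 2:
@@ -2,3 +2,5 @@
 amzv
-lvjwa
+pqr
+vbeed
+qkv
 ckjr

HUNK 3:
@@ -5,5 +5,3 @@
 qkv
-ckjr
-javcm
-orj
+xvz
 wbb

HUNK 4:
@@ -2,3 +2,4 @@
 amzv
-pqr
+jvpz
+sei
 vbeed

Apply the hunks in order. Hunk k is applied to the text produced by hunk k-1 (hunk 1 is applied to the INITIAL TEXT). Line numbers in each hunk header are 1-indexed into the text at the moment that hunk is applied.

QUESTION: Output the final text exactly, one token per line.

Hunk 1: at line 5 remove [llr] add [orj] -> 9 lines: nrw amzv lvjwa ckjr javcm orj wbb zqgky pbsr
Hunk 2: at line 2 remove [lvjwa] add [pqr,vbeed,qkv] -> 11 lines: nrw amzv pqr vbeed qkv ckjr javcm orj wbb zqgky pbsr
Hunk 3: at line 5 remove [ckjr,javcm,orj] add [xvz] -> 9 lines: nrw amzv pqr vbeed qkv xvz wbb zqgky pbsr
Hunk 4: at line 2 remove [pqr] add [jvpz,sei] -> 10 lines: nrw amzv jvpz sei vbeed qkv xvz wbb zqgky pbsr

Answer: nrw
amzv
jvpz
sei
vbeed
qkv
xvz
wbb
zqgky
pbsr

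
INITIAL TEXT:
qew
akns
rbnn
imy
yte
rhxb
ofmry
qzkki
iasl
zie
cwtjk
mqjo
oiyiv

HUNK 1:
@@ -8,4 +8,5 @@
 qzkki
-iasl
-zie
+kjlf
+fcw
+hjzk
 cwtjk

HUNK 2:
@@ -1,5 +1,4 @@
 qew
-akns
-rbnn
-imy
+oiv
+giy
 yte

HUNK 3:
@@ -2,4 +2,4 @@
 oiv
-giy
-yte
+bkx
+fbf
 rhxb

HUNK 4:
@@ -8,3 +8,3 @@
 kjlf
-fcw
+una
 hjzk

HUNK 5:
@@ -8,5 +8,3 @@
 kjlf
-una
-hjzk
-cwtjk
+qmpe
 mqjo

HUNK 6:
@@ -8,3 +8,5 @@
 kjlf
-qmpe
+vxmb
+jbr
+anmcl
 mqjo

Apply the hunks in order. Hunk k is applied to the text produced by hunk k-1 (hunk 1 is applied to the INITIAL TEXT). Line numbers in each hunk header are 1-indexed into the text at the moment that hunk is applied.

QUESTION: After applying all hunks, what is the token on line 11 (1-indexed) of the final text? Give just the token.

Hunk 1: at line 8 remove [iasl,zie] add [kjlf,fcw,hjzk] -> 14 lines: qew akns rbnn imy yte rhxb ofmry qzkki kjlf fcw hjzk cwtjk mqjo oiyiv
Hunk 2: at line 1 remove [akns,rbnn,imy] add [oiv,giy] -> 13 lines: qew oiv giy yte rhxb ofmry qzkki kjlf fcw hjzk cwtjk mqjo oiyiv
Hunk 3: at line 2 remove [giy,yte] add [bkx,fbf] -> 13 lines: qew oiv bkx fbf rhxb ofmry qzkki kjlf fcw hjzk cwtjk mqjo oiyiv
Hunk 4: at line 8 remove [fcw] add [una] -> 13 lines: qew oiv bkx fbf rhxb ofmry qzkki kjlf una hjzk cwtjk mqjo oiyiv
Hunk 5: at line 8 remove [una,hjzk,cwtjk] add [qmpe] -> 11 lines: qew oiv bkx fbf rhxb ofmry qzkki kjlf qmpe mqjo oiyiv
Hunk 6: at line 8 remove [qmpe] add [vxmb,jbr,anmcl] -> 13 lines: qew oiv bkx fbf rhxb ofmry qzkki kjlf vxmb jbr anmcl mqjo oiyiv
Final line 11: anmcl

Answer: anmcl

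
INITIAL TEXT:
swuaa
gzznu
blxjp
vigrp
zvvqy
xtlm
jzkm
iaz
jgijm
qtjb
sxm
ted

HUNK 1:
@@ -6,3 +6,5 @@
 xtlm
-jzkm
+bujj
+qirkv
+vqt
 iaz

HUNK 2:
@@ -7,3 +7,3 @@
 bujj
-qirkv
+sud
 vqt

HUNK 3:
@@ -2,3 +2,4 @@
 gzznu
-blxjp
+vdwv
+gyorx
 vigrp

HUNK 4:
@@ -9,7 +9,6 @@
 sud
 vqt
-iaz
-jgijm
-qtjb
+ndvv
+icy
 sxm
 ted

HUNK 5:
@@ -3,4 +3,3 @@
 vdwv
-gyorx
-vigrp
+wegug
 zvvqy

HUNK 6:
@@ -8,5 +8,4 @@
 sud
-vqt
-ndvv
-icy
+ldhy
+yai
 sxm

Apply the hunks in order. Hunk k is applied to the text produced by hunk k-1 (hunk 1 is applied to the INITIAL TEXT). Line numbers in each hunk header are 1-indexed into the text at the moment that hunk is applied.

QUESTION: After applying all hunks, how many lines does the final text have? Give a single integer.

Answer: 12

Derivation:
Hunk 1: at line 6 remove [jzkm] add [bujj,qirkv,vqt] -> 14 lines: swuaa gzznu blxjp vigrp zvvqy xtlm bujj qirkv vqt iaz jgijm qtjb sxm ted
Hunk 2: at line 7 remove [qirkv] add [sud] -> 14 lines: swuaa gzznu blxjp vigrp zvvqy xtlm bujj sud vqt iaz jgijm qtjb sxm ted
Hunk 3: at line 2 remove [blxjp] add [vdwv,gyorx] -> 15 lines: swuaa gzznu vdwv gyorx vigrp zvvqy xtlm bujj sud vqt iaz jgijm qtjb sxm ted
Hunk 4: at line 9 remove [iaz,jgijm,qtjb] add [ndvv,icy] -> 14 lines: swuaa gzznu vdwv gyorx vigrp zvvqy xtlm bujj sud vqt ndvv icy sxm ted
Hunk 5: at line 3 remove [gyorx,vigrp] add [wegug] -> 13 lines: swuaa gzznu vdwv wegug zvvqy xtlm bujj sud vqt ndvv icy sxm ted
Hunk 6: at line 8 remove [vqt,ndvv,icy] add [ldhy,yai] -> 12 lines: swuaa gzznu vdwv wegug zvvqy xtlm bujj sud ldhy yai sxm ted
Final line count: 12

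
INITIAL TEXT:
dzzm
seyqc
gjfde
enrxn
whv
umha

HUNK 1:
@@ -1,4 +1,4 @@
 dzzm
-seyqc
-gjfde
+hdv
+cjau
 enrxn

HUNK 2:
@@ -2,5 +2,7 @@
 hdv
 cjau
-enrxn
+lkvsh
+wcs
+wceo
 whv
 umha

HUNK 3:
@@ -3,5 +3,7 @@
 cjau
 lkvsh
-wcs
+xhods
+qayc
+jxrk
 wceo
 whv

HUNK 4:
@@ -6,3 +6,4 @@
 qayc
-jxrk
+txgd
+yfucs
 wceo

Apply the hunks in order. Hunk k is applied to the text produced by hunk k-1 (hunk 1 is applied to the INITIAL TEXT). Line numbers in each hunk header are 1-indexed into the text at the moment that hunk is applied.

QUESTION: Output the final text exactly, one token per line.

Hunk 1: at line 1 remove [seyqc,gjfde] add [hdv,cjau] -> 6 lines: dzzm hdv cjau enrxn whv umha
Hunk 2: at line 2 remove [enrxn] add [lkvsh,wcs,wceo] -> 8 lines: dzzm hdv cjau lkvsh wcs wceo whv umha
Hunk 3: at line 3 remove [wcs] add [xhods,qayc,jxrk] -> 10 lines: dzzm hdv cjau lkvsh xhods qayc jxrk wceo whv umha
Hunk 4: at line 6 remove [jxrk] add [txgd,yfucs] -> 11 lines: dzzm hdv cjau lkvsh xhods qayc txgd yfucs wceo whv umha

Answer: dzzm
hdv
cjau
lkvsh
xhods
qayc
txgd
yfucs
wceo
whv
umha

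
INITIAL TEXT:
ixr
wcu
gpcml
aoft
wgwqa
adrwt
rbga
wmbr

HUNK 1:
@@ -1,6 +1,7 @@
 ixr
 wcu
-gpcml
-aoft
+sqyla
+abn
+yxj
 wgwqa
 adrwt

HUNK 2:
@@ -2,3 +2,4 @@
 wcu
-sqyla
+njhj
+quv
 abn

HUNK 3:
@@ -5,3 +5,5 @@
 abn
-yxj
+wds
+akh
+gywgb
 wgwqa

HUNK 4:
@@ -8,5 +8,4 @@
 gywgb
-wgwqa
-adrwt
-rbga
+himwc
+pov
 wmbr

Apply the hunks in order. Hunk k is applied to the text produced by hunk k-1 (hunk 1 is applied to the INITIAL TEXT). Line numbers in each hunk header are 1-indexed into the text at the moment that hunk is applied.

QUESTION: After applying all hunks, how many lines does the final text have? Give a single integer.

Hunk 1: at line 1 remove [gpcml,aoft] add [sqyla,abn,yxj] -> 9 lines: ixr wcu sqyla abn yxj wgwqa adrwt rbga wmbr
Hunk 2: at line 2 remove [sqyla] add [njhj,quv] -> 10 lines: ixr wcu njhj quv abn yxj wgwqa adrwt rbga wmbr
Hunk 3: at line 5 remove [yxj] add [wds,akh,gywgb] -> 12 lines: ixr wcu njhj quv abn wds akh gywgb wgwqa adrwt rbga wmbr
Hunk 4: at line 8 remove [wgwqa,adrwt,rbga] add [himwc,pov] -> 11 lines: ixr wcu njhj quv abn wds akh gywgb himwc pov wmbr
Final line count: 11

Answer: 11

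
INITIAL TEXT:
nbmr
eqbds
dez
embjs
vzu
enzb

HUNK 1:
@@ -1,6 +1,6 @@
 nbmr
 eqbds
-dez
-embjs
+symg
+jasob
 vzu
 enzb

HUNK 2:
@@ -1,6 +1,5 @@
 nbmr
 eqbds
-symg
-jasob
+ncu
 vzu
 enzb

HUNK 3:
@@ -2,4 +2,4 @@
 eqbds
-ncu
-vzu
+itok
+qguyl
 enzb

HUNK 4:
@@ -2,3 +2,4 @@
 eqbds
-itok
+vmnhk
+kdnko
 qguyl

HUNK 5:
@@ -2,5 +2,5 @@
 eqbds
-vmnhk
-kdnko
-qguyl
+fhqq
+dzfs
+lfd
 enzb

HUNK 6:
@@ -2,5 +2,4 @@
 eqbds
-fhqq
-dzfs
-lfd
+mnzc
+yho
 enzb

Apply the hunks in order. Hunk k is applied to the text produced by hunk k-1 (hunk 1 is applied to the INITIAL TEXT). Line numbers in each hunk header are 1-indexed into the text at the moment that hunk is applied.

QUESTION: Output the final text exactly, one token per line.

Hunk 1: at line 1 remove [dez,embjs] add [symg,jasob] -> 6 lines: nbmr eqbds symg jasob vzu enzb
Hunk 2: at line 1 remove [symg,jasob] add [ncu] -> 5 lines: nbmr eqbds ncu vzu enzb
Hunk 3: at line 2 remove [ncu,vzu] add [itok,qguyl] -> 5 lines: nbmr eqbds itok qguyl enzb
Hunk 4: at line 2 remove [itok] add [vmnhk,kdnko] -> 6 lines: nbmr eqbds vmnhk kdnko qguyl enzb
Hunk 5: at line 2 remove [vmnhk,kdnko,qguyl] add [fhqq,dzfs,lfd] -> 6 lines: nbmr eqbds fhqq dzfs lfd enzb
Hunk 6: at line 2 remove [fhqq,dzfs,lfd] add [mnzc,yho] -> 5 lines: nbmr eqbds mnzc yho enzb

Answer: nbmr
eqbds
mnzc
yho
enzb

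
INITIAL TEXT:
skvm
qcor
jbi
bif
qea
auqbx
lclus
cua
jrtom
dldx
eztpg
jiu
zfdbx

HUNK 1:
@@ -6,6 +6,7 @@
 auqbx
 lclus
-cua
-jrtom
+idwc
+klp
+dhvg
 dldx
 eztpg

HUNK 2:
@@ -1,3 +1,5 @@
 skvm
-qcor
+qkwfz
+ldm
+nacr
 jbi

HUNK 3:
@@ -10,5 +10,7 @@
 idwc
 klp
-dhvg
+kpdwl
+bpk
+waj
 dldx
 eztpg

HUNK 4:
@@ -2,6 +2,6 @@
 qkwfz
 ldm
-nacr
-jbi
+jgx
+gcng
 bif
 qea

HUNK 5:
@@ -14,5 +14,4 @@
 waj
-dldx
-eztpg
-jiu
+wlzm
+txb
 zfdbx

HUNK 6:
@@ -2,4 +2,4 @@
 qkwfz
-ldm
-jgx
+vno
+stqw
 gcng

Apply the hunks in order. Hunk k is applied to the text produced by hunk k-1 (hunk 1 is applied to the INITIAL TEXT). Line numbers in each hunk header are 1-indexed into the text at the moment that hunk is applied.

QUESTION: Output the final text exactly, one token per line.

Hunk 1: at line 6 remove [cua,jrtom] add [idwc,klp,dhvg] -> 14 lines: skvm qcor jbi bif qea auqbx lclus idwc klp dhvg dldx eztpg jiu zfdbx
Hunk 2: at line 1 remove [qcor] add [qkwfz,ldm,nacr] -> 16 lines: skvm qkwfz ldm nacr jbi bif qea auqbx lclus idwc klp dhvg dldx eztpg jiu zfdbx
Hunk 3: at line 10 remove [dhvg] add [kpdwl,bpk,waj] -> 18 lines: skvm qkwfz ldm nacr jbi bif qea auqbx lclus idwc klp kpdwl bpk waj dldx eztpg jiu zfdbx
Hunk 4: at line 2 remove [nacr,jbi] add [jgx,gcng] -> 18 lines: skvm qkwfz ldm jgx gcng bif qea auqbx lclus idwc klp kpdwl bpk waj dldx eztpg jiu zfdbx
Hunk 5: at line 14 remove [dldx,eztpg,jiu] add [wlzm,txb] -> 17 lines: skvm qkwfz ldm jgx gcng bif qea auqbx lclus idwc klp kpdwl bpk waj wlzm txb zfdbx
Hunk 6: at line 2 remove [ldm,jgx] add [vno,stqw] -> 17 lines: skvm qkwfz vno stqw gcng bif qea auqbx lclus idwc klp kpdwl bpk waj wlzm txb zfdbx

Answer: skvm
qkwfz
vno
stqw
gcng
bif
qea
auqbx
lclus
idwc
klp
kpdwl
bpk
waj
wlzm
txb
zfdbx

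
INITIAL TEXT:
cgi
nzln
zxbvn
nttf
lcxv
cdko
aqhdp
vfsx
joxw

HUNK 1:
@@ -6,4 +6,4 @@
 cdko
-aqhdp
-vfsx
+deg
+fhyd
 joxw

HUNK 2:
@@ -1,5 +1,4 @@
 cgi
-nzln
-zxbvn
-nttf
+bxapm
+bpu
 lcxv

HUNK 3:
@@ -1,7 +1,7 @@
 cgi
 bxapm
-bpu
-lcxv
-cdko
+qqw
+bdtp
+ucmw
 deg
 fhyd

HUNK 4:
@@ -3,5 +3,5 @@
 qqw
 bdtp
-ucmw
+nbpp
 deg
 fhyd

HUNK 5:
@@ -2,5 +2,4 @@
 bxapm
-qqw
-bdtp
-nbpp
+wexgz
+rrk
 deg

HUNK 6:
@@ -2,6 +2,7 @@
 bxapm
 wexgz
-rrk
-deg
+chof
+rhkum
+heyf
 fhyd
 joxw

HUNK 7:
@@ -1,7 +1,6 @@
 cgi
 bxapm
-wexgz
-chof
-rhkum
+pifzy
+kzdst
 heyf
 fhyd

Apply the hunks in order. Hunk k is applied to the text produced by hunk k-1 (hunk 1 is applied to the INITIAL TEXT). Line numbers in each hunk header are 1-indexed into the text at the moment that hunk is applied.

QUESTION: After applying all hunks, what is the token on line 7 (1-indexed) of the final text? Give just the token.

Answer: joxw

Derivation:
Hunk 1: at line 6 remove [aqhdp,vfsx] add [deg,fhyd] -> 9 lines: cgi nzln zxbvn nttf lcxv cdko deg fhyd joxw
Hunk 2: at line 1 remove [nzln,zxbvn,nttf] add [bxapm,bpu] -> 8 lines: cgi bxapm bpu lcxv cdko deg fhyd joxw
Hunk 3: at line 1 remove [bpu,lcxv,cdko] add [qqw,bdtp,ucmw] -> 8 lines: cgi bxapm qqw bdtp ucmw deg fhyd joxw
Hunk 4: at line 3 remove [ucmw] add [nbpp] -> 8 lines: cgi bxapm qqw bdtp nbpp deg fhyd joxw
Hunk 5: at line 2 remove [qqw,bdtp,nbpp] add [wexgz,rrk] -> 7 lines: cgi bxapm wexgz rrk deg fhyd joxw
Hunk 6: at line 2 remove [rrk,deg] add [chof,rhkum,heyf] -> 8 lines: cgi bxapm wexgz chof rhkum heyf fhyd joxw
Hunk 7: at line 1 remove [wexgz,chof,rhkum] add [pifzy,kzdst] -> 7 lines: cgi bxapm pifzy kzdst heyf fhyd joxw
Final line 7: joxw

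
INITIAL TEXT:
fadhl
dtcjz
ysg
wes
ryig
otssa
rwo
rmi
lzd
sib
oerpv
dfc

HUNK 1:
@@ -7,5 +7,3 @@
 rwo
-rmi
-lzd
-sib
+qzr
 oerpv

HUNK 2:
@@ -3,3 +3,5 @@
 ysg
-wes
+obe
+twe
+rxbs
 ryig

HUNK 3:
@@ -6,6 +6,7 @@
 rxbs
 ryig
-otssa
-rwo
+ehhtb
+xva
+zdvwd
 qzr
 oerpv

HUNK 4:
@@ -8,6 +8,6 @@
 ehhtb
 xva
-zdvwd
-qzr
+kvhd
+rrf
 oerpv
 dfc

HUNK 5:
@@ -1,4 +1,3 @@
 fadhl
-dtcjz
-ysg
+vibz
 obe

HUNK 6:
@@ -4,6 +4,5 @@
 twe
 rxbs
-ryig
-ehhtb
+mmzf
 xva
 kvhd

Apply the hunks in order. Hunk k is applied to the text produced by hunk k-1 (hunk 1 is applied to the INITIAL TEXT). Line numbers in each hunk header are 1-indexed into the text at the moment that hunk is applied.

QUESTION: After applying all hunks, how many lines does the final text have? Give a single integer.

Answer: 11

Derivation:
Hunk 1: at line 7 remove [rmi,lzd,sib] add [qzr] -> 10 lines: fadhl dtcjz ysg wes ryig otssa rwo qzr oerpv dfc
Hunk 2: at line 3 remove [wes] add [obe,twe,rxbs] -> 12 lines: fadhl dtcjz ysg obe twe rxbs ryig otssa rwo qzr oerpv dfc
Hunk 3: at line 6 remove [otssa,rwo] add [ehhtb,xva,zdvwd] -> 13 lines: fadhl dtcjz ysg obe twe rxbs ryig ehhtb xva zdvwd qzr oerpv dfc
Hunk 4: at line 8 remove [zdvwd,qzr] add [kvhd,rrf] -> 13 lines: fadhl dtcjz ysg obe twe rxbs ryig ehhtb xva kvhd rrf oerpv dfc
Hunk 5: at line 1 remove [dtcjz,ysg] add [vibz] -> 12 lines: fadhl vibz obe twe rxbs ryig ehhtb xva kvhd rrf oerpv dfc
Hunk 6: at line 4 remove [ryig,ehhtb] add [mmzf] -> 11 lines: fadhl vibz obe twe rxbs mmzf xva kvhd rrf oerpv dfc
Final line count: 11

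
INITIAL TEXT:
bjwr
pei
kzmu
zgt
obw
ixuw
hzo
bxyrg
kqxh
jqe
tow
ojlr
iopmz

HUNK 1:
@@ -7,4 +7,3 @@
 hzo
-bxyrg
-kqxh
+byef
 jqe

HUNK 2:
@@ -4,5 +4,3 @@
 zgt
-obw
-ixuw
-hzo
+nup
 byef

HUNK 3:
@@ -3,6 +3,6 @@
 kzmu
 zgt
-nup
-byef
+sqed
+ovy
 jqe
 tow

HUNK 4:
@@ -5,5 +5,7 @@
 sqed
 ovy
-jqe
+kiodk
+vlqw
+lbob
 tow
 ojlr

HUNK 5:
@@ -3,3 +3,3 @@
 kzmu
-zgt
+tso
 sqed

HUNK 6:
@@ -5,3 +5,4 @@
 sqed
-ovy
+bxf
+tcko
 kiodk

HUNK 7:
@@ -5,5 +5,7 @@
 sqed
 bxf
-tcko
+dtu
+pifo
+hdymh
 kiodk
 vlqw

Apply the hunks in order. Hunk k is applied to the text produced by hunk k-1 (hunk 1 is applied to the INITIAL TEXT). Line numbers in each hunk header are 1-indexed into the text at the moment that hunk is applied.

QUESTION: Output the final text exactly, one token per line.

Hunk 1: at line 7 remove [bxyrg,kqxh] add [byef] -> 12 lines: bjwr pei kzmu zgt obw ixuw hzo byef jqe tow ojlr iopmz
Hunk 2: at line 4 remove [obw,ixuw,hzo] add [nup] -> 10 lines: bjwr pei kzmu zgt nup byef jqe tow ojlr iopmz
Hunk 3: at line 3 remove [nup,byef] add [sqed,ovy] -> 10 lines: bjwr pei kzmu zgt sqed ovy jqe tow ojlr iopmz
Hunk 4: at line 5 remove [jqe] add [kiodk,vlqw,lbob] -> 12 lines: bjwr pei kzmu zgt sqed ovy kiodk vlqw lbob tow ojlr iopmz
Hunk 5: at line 3 remove [zgt] add [tso] -> 12 lines: bjwr pei kzmu tso sqed ovy kiodk vlqw lbob tow ojlr iopmz
Hunk 6: at line 5 remove [ovy] add [bxf,tcko] -> 13 lines: bjwr pei kzmu tso sqed bxf tcko kiodk vlqw lbob tow ojlr iopmz
Hunk 7: at line 5 remove [tcko] add [dtu,pifo,hdymh] -> 15 lines: bjwr pei kzmu tso sqed bxf dtu pifo hdymh kiodk vlqw lbob tow ojlr iopmz

Answer: bjwr
pei
kzmu
tso
sqed
bxf
dtu
pifo
hdymh
kiodk
vlqw
lbob
tow
ojlr
iopmz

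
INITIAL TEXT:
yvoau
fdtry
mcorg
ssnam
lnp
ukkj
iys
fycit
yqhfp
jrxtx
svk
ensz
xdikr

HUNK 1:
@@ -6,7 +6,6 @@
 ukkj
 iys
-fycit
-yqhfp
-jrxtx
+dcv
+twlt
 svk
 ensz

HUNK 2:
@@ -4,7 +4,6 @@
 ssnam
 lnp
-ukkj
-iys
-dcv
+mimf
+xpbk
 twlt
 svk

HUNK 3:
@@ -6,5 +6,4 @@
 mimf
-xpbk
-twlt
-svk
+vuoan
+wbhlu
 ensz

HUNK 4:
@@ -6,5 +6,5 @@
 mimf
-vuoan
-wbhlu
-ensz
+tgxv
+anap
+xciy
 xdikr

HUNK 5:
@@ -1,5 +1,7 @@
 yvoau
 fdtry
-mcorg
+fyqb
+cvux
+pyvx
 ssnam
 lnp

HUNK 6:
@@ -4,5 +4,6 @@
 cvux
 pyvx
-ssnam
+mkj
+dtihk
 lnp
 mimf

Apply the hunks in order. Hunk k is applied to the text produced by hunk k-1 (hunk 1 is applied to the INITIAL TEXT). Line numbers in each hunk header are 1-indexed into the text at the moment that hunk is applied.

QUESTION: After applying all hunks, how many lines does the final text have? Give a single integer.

Hunk 1: at line 6 remove [fycit,yqhfp,jrxtx] add [dcv,twlt] -> 12 lines: yvoau fdtry mcorg ssnam lnp ukkj iys dcv twlt svk ensz xdikr
Hunk 2: at line 4 remove [ukkj,iys,dcv] add [mimf,xpbk] -> 11 lines: yvoau fdtry mcorg ssnam lnp mimf xpbk twlt svk ensz xdikr
Hunk 3: at line 6 remove [xpbk,twlt,svk] add [vuoan,wbhlu] -> 10 lines: yvoau fdtry mcorg ssnam lnp mimf vuoan wbhlu ensz xdikr
Hunk 4: at line 6 remove [vuoan,wbhlu,ensz] add [tgxv,anap,xciy] -> 10 lines: yvoau fdtry mcorg ssnam lnp mimf tgxv anap xciy xdikr
Hunk 5: at line 1 remove [mcorg] add [fyqb,cvux,pyvx] -> 12 lines: yvoau fdtry fyqb cvux pyvx ssnam lnp mimf tgxv anap xciy xdikr
Hunk 6: at line 4 remove [ssnam] add [mkj,dtihk] -> 13 lines: yvoau fdtry fyqb cvux pyvx mkj dtihk lnp mimf tgxv anap xciy xdikr
Final line count: 13

Answer: 13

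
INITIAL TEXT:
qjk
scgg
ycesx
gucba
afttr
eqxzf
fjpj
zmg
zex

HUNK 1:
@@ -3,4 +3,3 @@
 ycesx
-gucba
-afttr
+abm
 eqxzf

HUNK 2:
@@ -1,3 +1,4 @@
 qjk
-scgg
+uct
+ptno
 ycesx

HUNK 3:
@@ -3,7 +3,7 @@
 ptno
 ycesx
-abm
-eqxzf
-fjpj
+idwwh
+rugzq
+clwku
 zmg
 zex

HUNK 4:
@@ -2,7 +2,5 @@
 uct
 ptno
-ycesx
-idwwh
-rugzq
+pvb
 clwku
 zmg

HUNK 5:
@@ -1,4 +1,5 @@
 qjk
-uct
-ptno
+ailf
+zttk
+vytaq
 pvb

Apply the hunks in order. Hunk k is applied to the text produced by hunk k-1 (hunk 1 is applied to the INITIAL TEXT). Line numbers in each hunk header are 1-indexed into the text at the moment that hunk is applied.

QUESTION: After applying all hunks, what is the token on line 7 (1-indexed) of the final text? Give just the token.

Answer: zmg

Derivation:
Hunk 1: at line 3 remove [gucba,afttr] add [abm] -> 8 lines: qjk scgg ycesx abm eqxzf fjpj zmg zex
Hunk 2: at line 1 remove [scgg] add [uct,ptno] -> 9 lines: qjk uct ptno ycesx abm eqxzf fjpj zmg zex
Hunk 3: at line 3 remove [abm,eqxzf,fjpj] add [idwwh,rugzq,clwku] -> 9 lines: qjk uct ptno ycesx idwwh rugzq clwku zmg zex
Hunk 4: at line 2 remove [ycesx,idwwh,rugzq] add [pvb] -> 7 lines: qjk uct ptno pvb clwku zmg zex
Hunk 5: at line 1 remove [uct,ptno] add [ailf,zttk,vytaq] -> 8 lines: qjk ailf zttk vytaq pvb clwku zmg zex
Final line 7: zmg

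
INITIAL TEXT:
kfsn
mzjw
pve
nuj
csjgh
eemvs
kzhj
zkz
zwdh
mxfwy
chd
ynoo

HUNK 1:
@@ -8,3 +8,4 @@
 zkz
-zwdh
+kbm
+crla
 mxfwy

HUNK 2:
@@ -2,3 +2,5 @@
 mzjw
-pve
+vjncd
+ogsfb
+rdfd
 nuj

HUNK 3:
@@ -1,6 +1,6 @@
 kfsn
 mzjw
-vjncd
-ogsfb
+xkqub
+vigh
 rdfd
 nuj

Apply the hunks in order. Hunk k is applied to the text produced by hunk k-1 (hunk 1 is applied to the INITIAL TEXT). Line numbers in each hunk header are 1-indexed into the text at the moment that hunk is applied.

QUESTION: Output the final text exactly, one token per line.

Hunk 1: at line 8 remove [zwdh] add [kbm,crla] -> 13 lines: kfsn mzjw pve nuj csjgh eemvs kzhj zkz kbm crla mxfwy chd ynoo
Hunk 2: at line 2 remove [pve] add [vjncd,ogsfb,rdfd] -> 15 lines: kfsn mzjw vjncd ogsfb rdfd nuj csjgh eemvs kzhj zkz kbm crla mxfwy chd ynoo
Hunk 3: at line 1 remove [vjncd,ogsfb] add [xkqub,vigh] -> 15 lines: kfsn mzjw xkqub vigh rdfd nuj csjgh eemvs kzhj zkz kbm crla mxfwy chd ynoo

Answer: kfsn
mzjw
xkqub
vigh
rdfd
nuj
csjgh
eemvs
kzhj
zkz
kbm
crla
mxfwy
chd
ynoo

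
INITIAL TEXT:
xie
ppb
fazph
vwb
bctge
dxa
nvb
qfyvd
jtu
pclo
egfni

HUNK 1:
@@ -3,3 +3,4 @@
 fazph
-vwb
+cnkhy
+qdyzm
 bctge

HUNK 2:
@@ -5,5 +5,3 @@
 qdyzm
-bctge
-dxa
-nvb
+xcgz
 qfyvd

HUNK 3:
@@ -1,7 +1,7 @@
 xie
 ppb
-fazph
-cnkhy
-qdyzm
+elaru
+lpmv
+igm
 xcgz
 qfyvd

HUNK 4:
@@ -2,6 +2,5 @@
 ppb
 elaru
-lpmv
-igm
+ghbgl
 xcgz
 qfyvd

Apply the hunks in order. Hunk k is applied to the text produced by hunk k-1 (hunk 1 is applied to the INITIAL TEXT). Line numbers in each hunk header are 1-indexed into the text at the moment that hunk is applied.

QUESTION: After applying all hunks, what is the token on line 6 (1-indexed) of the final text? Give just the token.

Hunk 1: at line 3 remove [vwb] add [cnkhy,qdyzm] -> 12 lines: xie ppb fazph cnkhy qdyzm bctge dxa nvb qfyvd jtu pclo egfni
Hunk 2: at line 5 remove [bctge,dxa,nvb] add [xcgz] -> 10 lines: xie ppb fazph cnkhy qdyzm xcgz qfyvd jtu pclo egfni
Hunk 3: at line 1 remove [fazph,cnkhy,qdyzm] add [elaru,lpmv,igm] -> 10 lines: xie ppb elaru lpmv igm xcgz qfyvd jtu pclo egfni
Hunk 4: at line 2 remove [lpmv,igm] add [ghbgl] -> 9 lines: xie ppb elaru ghbgl xcgz qfyvd jtu pclo egfni
Final line 6: qfyvd

Answer: qfyvd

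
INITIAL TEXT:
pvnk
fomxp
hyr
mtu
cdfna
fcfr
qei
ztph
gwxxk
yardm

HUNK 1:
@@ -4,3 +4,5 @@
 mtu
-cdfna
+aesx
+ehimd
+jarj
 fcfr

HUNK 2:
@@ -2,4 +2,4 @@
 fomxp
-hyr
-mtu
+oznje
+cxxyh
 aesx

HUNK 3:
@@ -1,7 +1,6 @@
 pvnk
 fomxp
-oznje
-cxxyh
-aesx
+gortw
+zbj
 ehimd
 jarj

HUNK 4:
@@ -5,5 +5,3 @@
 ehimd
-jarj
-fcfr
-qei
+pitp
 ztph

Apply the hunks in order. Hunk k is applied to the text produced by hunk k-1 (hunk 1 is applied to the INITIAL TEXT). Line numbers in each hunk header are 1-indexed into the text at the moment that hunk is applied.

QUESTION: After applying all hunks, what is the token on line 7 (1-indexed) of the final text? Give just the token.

Hunk 1: at line 4 remove [cdfna] add [aesx,ehimd,jarj] -> 12 lines: pvnk fomxp hyr mtu aesx ehimd jarj fcfr qei ztph gwxxk yardm
Hunk 2: at line 2 remove [hyr,mtu] add [oznje,cxxyh] -> 12 lines: pvnk fomxp oznje cxxyh aesx ehimd jarj fcfr qei ztph gwxxk yardm
Hunk 3: at line 1 remove [oznje,cxxyh,aesx] add [gortw,zbj] -> 11 lines: pvnk fomxp gortw zbj ehimd jarj fcfr qei ztph gwxxk yardm
Hunk 4: at line 5 remove [jarj,fcfr,qei] add [pitp] -> 9 lines: pvnk fomxp gortw zbj ehimd pitp ztph gwxxk yardm
Final line 7: ztph

Answer: ztph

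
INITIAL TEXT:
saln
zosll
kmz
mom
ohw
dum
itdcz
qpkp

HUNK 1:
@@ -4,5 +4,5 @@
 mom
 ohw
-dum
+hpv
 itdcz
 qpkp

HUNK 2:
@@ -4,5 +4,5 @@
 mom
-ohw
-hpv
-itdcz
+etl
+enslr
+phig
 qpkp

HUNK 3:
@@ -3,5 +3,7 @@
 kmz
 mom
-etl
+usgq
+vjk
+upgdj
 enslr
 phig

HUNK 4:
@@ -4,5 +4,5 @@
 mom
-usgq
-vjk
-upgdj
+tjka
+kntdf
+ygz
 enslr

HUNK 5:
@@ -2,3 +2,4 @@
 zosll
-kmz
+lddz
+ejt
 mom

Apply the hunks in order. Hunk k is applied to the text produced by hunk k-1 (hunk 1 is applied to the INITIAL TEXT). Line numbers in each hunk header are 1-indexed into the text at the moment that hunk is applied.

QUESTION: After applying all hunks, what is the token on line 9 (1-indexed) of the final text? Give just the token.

Answer: enslr

Derivation:
Hunk 1: at line 4 remove [dum] add [hpv] -> 8 lines: saln zosll kmz mom ohw hpv itdcz qpkp
Hunk 2: at line 4 remove [ohw,hpv,itdcz] add [etl,enslr,phig] -> 8 lines: saln zosll kmz mom etl enslr phig qpkp
Hunk 3: at line 3 remove [etl] add [usgq,vjk,upgdj] -> 10 lines: saln zosll kmz mom usgq vjk upgdj enslr phig qpkp
Hunk 4: at line 4 remove [usgq,vjk,upgdj] add [tjka,kntdf,ygz] -> 10 lines: saln zosll kmz mom tjka kntdf ygz enslr phig qpkp
Hunk 5: at line 2 remove [kmz] add [lddz,ejt] -> 11 lines: saln zosll lddz ejt mom tjka kntdf ygz enslr phig qpkp
Final line 9: enslr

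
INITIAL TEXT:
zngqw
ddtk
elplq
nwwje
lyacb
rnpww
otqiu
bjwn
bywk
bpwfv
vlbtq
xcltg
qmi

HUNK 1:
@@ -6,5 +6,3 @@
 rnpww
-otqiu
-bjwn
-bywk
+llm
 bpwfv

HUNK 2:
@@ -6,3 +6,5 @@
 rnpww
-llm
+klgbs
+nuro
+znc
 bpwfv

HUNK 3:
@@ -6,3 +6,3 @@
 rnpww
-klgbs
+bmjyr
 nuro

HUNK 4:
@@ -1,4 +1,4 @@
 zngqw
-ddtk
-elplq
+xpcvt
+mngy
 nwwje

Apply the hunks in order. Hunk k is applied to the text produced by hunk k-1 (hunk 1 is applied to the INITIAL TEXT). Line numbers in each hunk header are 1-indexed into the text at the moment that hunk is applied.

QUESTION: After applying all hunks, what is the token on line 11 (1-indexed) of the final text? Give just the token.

Answer: vlbtq

Derivation:
Hunk 1: at line 6 remove [otqiu,bjwn,bywk] add [llm] -> 11 lines: zngqw ddtk elplq nwwje lyacb rnpww llm bpwfv vlbtq xcltg qmi
Hunk 2: at line 6 remove [llm] add [klgbs,nuro,znc] -> 13 lines: zngqw ddtk elplq nwwje lyacb rnpww klgbs nuro znc bpwfv vlbtq xcltg qmi
Hunk 3: at line 6 remove [klgbs] add [bmjyr] -> 13 lines: zngqw ddtk elplq nwwje lyacb rnpww bmjyr nuro znc bpwfv vlbtq xcltg qmi
Hunk 4: at line 1 remove [ddtk,elplq] add [xpcvt,mngy] -> 13 lines: zngqw xpcvt mngy nwwje lyacb rnpww bmjyr nuro znc bpwfv vlbtq xcltg qmi
Final line 11: vlbtq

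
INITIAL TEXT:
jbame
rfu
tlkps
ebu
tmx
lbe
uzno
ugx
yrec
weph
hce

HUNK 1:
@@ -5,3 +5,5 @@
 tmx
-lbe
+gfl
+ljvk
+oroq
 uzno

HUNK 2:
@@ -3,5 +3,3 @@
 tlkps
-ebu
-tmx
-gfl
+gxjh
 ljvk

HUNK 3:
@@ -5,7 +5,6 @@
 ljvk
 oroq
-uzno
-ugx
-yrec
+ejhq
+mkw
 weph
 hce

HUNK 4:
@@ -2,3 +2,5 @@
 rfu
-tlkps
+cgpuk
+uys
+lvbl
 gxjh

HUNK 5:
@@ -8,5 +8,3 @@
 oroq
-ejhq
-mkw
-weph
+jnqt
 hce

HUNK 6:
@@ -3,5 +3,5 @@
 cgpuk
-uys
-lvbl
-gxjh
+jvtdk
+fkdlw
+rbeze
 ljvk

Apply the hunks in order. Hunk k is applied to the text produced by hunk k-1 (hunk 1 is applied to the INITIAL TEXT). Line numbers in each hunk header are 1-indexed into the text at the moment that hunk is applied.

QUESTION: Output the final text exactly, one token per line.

Hunk 1: at line 5 remove [lbe] add [gfl,ljvk,oroq] -> 13 lines: jbame rfu tlkps ebu tmx gfl ljvk oroq uzno ugx yrec weph hce
Hunk 2: at line 3 remove [ebu,tmx,gfl] add [gxjh] -> 11 lines: jbame rfu tlkps gxjh ljvk oroq uzno ugx yrec weph hce
Hunk 3: at line 5 remove [uzno,ugx,yrec] add [ejhq,mkw] -> 10 lines: jbame rfu tlkps gxjh ljvk oroq ejhq mkw weph hce
Hunk 4: at line 2 remove [tlkps] add [cgpuk,uys,lvbl] -> 12 lines: jbame rfu cgpuk uys lvbl gxjh ljvk oroq ejhq mkw weph hce
Hunk 5: at line 8 remove [ejhq,mkw,weph] add [jnqt] -> 10 lines: jbame rfu cgpuk uys lvbl gxjh ljvk oroq jnqt hce
Hunk 6: at line 3 remove [uys,lvbl,gxjh] add [jvtdk,fkdlw,rbeze] -> 10 lines: jbame rfu cgpuk jvtdk fkdlw rbeze ljvk oroq jnqt hce

Answer: jbame
rfu
cgpuk
jvtdk
fkdlw
rbeze
ljvk
oroq
jnqt
hce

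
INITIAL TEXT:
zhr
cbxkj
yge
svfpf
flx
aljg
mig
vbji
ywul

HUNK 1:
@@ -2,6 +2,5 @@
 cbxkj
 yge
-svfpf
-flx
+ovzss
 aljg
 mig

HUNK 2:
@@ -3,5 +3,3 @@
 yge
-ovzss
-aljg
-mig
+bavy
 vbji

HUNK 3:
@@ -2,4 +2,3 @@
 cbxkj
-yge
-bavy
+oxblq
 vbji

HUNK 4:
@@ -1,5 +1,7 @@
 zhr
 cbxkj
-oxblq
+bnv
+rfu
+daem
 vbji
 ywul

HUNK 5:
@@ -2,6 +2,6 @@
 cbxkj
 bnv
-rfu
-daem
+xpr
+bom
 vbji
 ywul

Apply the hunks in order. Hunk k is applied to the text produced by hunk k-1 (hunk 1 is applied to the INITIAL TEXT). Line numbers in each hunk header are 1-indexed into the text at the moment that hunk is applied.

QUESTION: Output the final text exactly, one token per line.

Hunk 1: at line 2 remove [svfpf,flx] add [ovzss] -> 8 lines: zhr cbxkj yge ovzss aljg mig vbji ywul
Hunk 2: at line 3 remove [ovzss,aljg,mig] add [bavy] -> 6 lines: zhr cbxkj yge bavy vbji ywul
Hunk 3: at line 2 remove [yge,bavy] add [oxblq] -> 5 lines: zhr cbxkj oxblq vbji ywul
Hunk 4: at line 1 remove [oxblq] add [bnv,rfu,daem] -> 7 lines: zhr cbxkj bnv rfu daem vbji ywul
Hunk 5: at line 2 remove [rfu,daem] add [xpr,bom] -> 7 lines: zhr cbxkj bnv xpr bom vbji ywul

Answer: zhr
cbxkj
bnv
xpr
bom
vbji
ywul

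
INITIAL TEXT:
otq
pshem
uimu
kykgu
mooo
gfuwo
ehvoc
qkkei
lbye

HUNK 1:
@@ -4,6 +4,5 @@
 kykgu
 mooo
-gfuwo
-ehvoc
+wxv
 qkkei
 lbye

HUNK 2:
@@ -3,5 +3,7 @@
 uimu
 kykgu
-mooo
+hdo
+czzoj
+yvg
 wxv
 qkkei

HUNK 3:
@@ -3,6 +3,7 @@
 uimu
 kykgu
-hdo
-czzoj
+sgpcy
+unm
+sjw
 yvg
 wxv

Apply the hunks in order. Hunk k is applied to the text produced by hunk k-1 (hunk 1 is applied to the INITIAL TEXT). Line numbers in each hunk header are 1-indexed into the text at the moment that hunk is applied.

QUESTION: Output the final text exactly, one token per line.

Answer: otq
pshem
uimu
kykgu
sgpcy
unm
sjw
yvg
wxv
qkkei
lbye

Derivation:
Hunk 1: at line 4 remove [gfuwo,ehvoc] add [wxv] -> 8 lines: otq pshem uimu kykgu mooo wxv qkkei lbye
Hunk 2: at line 3 remove [mooo] add [hdo,czzoj,yvg] -> 10 lines: otq pshem uimu kykgu hdo czzoj yvg wxv qkkei lbye
Hunk 3: at line 3 remove [hdo,czzoj] add [sgpcy,unm,sjw] -> 11 lines: otq pshem uimu kykgu sgpcy unm sjw yvg wxv qkkei lbye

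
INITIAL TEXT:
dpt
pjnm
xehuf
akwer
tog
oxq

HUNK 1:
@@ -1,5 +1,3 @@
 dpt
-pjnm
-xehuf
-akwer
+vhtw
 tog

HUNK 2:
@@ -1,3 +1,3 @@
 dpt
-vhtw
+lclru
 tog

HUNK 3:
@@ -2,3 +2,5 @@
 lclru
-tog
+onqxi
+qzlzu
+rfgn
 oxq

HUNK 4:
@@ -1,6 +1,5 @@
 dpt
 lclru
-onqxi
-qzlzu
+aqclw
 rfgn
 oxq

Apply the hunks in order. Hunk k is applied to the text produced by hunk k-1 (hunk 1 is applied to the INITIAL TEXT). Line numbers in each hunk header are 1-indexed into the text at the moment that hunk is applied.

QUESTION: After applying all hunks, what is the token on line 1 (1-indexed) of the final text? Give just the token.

Answer: dpt

Derivation:
Hunk 1: at line 1 remove [pjnm,xehuf,akwer] add [vhtw] -> 4 lines: dpt vhtw tog oxq
Hunk 2: at line 1 remove [vhtw] add [lclru] -> 4 lines: dpt lclru tog oxq
Hunk 3: at line 2 remove [tog] add [onqxi,qzlzu,rfgn] -> 6 lines: dpt lclru onqxi qzlzu rfgn oxq
Hunk 4: at line 1 remove [onqxi,qzlzu] add [aqclw] -> 5 lines: dpt lclru aqclw rfgn oxq
Final line 1: dpt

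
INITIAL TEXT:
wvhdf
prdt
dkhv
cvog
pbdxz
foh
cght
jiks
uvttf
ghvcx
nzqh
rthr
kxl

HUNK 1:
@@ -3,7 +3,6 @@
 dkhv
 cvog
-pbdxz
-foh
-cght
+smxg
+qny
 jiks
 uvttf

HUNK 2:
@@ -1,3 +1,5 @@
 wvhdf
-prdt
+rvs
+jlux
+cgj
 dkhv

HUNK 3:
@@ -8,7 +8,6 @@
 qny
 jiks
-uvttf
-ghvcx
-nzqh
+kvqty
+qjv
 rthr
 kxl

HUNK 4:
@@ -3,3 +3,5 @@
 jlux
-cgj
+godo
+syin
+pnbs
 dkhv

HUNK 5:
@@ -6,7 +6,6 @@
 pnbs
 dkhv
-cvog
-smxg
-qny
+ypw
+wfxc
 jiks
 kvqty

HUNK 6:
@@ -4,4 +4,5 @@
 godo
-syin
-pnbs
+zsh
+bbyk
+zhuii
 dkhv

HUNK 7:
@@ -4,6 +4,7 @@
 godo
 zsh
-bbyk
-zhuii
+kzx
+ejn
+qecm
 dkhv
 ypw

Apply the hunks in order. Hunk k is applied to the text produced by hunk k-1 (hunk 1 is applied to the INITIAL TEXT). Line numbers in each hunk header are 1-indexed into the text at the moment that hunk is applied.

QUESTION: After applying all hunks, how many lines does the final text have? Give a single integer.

Answer: 16

Derivation:
Hunk 1: at line 3 remove [pbdxz,foh,cght] add [smxg,qny] -> 12 lines: wvhdf prdt dkhv cvog smxg qny jiks uvttf ghvcx nzqh rthr kxl
Hunk 2: at line 1 remove [prdt] add [rvs,jlux,cgj] -> 14 lines: wvhdf rvs jlux cgj dkhv cvog smxg qny jiks uvttf ghvcx nzqh rthr kxl
Hunk 3: at line 8 remove [uvttf,ghvcx,nzqh] add [kvqty,qjv] -> 13 lines: wvhdf rvs jlux cgj dkhv cvog smxg qny jiks kvqty qjv rthr kxl
Hunk 4: at line 3 remove [cgj] add [godo,syin,pnbs] -> 15 lines: wvhdf rvs jlux godo syin pnbs dkhv cvog smxg qny jiks kvqty qjv rthr kxl
Hunk 5: at line 6 remove [cvog,smxg,qny] add [ypw,wfxc] -> 14 lines: wvhdf rvs jlux godo syin pnbs dkhv ypw wfxc jiks kvqty qjv rthr kxl
Hunk 6: at line 4 remove [syin,pnbs] add [zsh,bbyk,zhuii] -> 15 lines: wvhdf rvs jlux godo zsh bbyk zhuii dkhv ypw wfxc jiks kvqty qjv rthr kxl
Hunk 7: at line 4 remove [bbyk,zhuii] add [kzx,ejn,qecm] -> 16 lines: wvhdf rvs jlux godo zsh kzx ejn qecm dkhv ypw wfxc jiks kvqty qjv rthr kxl
Final line count: 16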